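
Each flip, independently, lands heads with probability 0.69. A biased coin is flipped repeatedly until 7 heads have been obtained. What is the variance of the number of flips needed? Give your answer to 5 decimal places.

Y = total flips until the seventh success; negative binomial with r=7, p=0.69.
Var(Y) = r(1−p)/p² = 7·0.31 / 0.69² = 4.5578660

4.55787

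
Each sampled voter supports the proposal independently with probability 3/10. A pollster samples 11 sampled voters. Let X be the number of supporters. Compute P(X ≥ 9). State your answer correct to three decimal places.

X ~ Binomial(11, 0.30); P(X ≥ 9) = Σ C(11,k) p^k (1−p)^(11−k) over k:
  k=9: C(11,9)·0.30^9·0.70^2 = 0.00053
  k=10: C(11,10)·0.30^10·0.70^1 = 0.00005
  k=11: C(11,11)·0.30^11·0.70^0 = 0.00000
Total = 0.00058

0.001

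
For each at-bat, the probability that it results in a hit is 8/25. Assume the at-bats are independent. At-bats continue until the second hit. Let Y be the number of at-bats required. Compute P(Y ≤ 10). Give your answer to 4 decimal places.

0.8794

Finishing within 10 at-bats ⇔ at least 2 successes in the first 10. With X ~ Binomial(10, 0.32), P(Y ≤ 10) = 1 − P(X ≤ 1).
  k=0: C(10,0)·0.32^0·0.68^10 = 0.021139
  k=1: C(10,1)·0.32^1·0.68^9 = 0.099479
1 − 0.120618 = 0.879382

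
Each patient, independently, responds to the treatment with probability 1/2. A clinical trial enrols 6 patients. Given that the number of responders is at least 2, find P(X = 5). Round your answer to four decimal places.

0.1053

X ~ Binomial(6, 0.50). Want P(X=5 | X≥2) = P(X=5) / P(X≥2).
P(X=5) = C(6,5)·0.50^5·0.50^1 = 0.093750
P(X≥2) = 1 − 0.015625 − 0.093750 = 0.890625
Ratio = 0.093750 / 0.890625 = 0.105263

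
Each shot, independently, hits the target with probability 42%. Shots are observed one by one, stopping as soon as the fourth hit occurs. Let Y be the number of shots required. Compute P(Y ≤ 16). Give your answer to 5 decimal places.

Finishing within 16 shots ⇔ at least 4 successes in the first 16. With X ~ Binomial(16, 0.42), P(Y ≤ 16) = 1 − P(X ≤ 3).
  k=0: C(16,0)·0.42^0·0.58^16 = 0.0001640
  k=1: C(16,1)·0.42^1·0.58^15 = 0.0019002
  k=2: C(16,2)·0.42^2·0.58^14 = 0.0103198
  k=3: C(16,3)·0.42^3·0.58^13 = 0.0348738
1 − 0.0472578 = 0.9527422

0.95274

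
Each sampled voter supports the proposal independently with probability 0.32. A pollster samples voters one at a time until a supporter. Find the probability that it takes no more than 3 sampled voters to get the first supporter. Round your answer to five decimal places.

Y = number of sampled voters to the first success; geometric, p = 0.32.
P(Y ≤ 3) = 1 − (1−p)^3 = 1 − 0.3144320 = 0.6855680

0.68557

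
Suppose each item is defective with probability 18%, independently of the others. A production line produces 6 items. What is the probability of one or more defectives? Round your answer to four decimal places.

P(at least one) = 1 − P(none) = 1 − (1 − 0.18)^6
= 1 − 0.304007 = 0.695993

0.6960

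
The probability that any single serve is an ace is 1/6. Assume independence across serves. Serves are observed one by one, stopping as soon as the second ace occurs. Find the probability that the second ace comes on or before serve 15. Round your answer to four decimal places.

Finishing within 15 serves ⇔ at least 2 successes in the first 15. With X ~ Binomial(15, 0.166667), P(Y ≤ 15) = 1 − P(X ≤ 1).
  k=0: C(15,0)·0.166667^0·0.833333^15 = 0.064905
  k=1: C(15,1)·0.166667^1·0.833333^14 = 0.194716
1 − 0.259622 = 0.740378

0.7404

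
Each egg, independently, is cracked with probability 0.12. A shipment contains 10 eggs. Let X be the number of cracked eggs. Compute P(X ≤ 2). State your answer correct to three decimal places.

0.891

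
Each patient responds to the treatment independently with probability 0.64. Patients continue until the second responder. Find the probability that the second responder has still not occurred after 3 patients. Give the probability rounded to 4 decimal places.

0.2955

Needing more than 3 patients ⇔ fewer than 2 successes in the first 3. With X ~ Binomial(3, 0.64), P(Y > 3) = P(X ≤ 1).
  k=0: C(3,0)·0.64^0·0.36^3 = 0.046656
  k=1: C(3,1)·0.64^1·0.36^2 = 0.248832
P(X ≤ 1) = 0.295488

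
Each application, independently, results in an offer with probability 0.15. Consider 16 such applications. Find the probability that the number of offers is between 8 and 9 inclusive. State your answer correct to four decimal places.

0.0010

X ~ Binomial(16, 0.15); P(8 ≤ X ≤ 9) = Σ C(16,k) p^k (1−p)^(16−k) over k:
  k=8: C(16,8)·0.15^8·0.85^8 = 0.000899
  k=9: C(16,9)·0.15^9·0.85^7 = 0.000141
Total = 0.001040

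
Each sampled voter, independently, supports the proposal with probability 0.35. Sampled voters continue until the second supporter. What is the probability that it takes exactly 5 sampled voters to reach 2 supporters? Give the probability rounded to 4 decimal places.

0.1346

Y = trial on which the second success occurs; negative binomial, r=2, p=0.35.
P(Y=5) = C(4,1) · p^2 · (1−p)^3
= 4 · 0.1225 · 0.27463 = 0.134566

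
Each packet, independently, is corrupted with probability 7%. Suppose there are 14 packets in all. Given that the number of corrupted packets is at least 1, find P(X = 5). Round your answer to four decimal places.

X ~ Binomial(14, 0.07). Want P(X=5 | X≥1) = P(X=5) / P(X≥1).
P(X=5) = C(14,5)·0.07^5·0.93^9 = 0.001751
P(X≥1) = 1 − 0.362044 = 0.637956
Ratio = 0.001751 / 0.637956 = 0.002745

0.0027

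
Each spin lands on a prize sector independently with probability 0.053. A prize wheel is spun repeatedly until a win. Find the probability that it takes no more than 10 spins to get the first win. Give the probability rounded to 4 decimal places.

Y = number of spins to the first success; geometric, p = 0.053.
P(Y ≤ 10) = 1 − (1−p)^10 = 1 − 0.580096 = 0.419904

0.4199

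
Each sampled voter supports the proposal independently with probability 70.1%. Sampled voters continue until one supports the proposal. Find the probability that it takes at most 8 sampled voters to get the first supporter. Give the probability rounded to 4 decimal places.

Y = number of sampled voters to the first success; geometric, p = 0.701.
P(Y ≤ 8) = 1 − (1−p)^8 = 1 − 0.000064 = 0.999936

0.9999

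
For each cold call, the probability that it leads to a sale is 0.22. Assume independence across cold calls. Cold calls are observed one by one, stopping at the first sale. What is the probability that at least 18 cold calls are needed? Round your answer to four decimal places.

0.0146

Y = number of cold calls to the first success; geometric, p = 0.22.
P(Y > 17) = P(first 17 all fail) = (1−p)^17 = 0.014642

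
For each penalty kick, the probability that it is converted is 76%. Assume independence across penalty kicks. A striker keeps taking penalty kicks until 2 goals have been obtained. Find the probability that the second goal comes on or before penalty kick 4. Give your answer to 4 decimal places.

0.9547

Finishing within 4 penalty kicks ⇔ at least 2 successes in the first 4. With X ~ Binomial(4, 0.76), P(Y ≤ 4) = 1 − P(X ≤ 1).
  k=0: C(4,0)·0.76^0·0.24^4 = 0.003318
  k=1: C(4,1)·0.76^1·0.24^3 = 0.042025
1 − 0.045343 = 0.954657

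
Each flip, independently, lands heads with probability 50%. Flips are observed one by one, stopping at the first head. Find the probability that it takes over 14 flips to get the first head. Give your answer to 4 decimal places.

0.0001

Y = number of flips to the first success; geometric, p = 0.50.
P(Y > 14) = P(first 14 all fail) = (1−p)^14 = 0.000061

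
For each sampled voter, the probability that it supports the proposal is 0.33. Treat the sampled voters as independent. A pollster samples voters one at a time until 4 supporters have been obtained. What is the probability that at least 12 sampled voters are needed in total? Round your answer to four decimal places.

0.4821

Needing more than 11 sampled voters ⇔ fewer than 4 successes in the first 11. With X ~ Binomial(11, 0.33), P(Y > 11) = P(X ≤ 3).
  k=0: C(11,0)·0.33^0·0.67^11 = 0.012213
  k=1: C(11,1)·0.33^1·0.67^10 = 0.066169
  k=2: C(11,2)·0.33^2·0.67^9 = 0.162954
  k=3: C(11,3)·0.33^3·0.67^8 = 0.240782
P(X ≤ 3) = 0.482118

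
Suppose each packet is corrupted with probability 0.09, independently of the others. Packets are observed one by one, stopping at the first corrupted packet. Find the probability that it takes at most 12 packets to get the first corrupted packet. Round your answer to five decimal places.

Y = number of packets to the first success; geometric, p = 0.09.
P(Y ≤ 12) = 1 − (1−p)^12 = 1 − 0.3224755 = 0.6775245

0.67752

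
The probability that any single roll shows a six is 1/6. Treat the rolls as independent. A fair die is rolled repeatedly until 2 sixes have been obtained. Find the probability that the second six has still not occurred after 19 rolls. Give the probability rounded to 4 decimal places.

Needing more than 19 rolls ⇔ fewer than 2 successes in the first 19. With X ~ Binomial(19, 0.166667), P(Y > 19) = P(X ≤ 1).
  k=0: C(19,0)·0.166667^0·0.833333^19 = 0.031301
  k=1: C(19,1)·0.166667^1·0.833333^18 = 0.118943
P(X ≤ 1) = 0.150244

0.1502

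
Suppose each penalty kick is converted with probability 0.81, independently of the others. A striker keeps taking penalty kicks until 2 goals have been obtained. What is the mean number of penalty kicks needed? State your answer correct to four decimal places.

2.4691

Y = total penalty kicks until the second success; negative binomial with r=2, p=0.81.
E[Y] = r / p = 2 / 0.81 = 2.469136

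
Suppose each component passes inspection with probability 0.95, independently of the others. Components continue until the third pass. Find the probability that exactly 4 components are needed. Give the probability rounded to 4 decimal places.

Y = trial on which the third success occurs; negative binomial, r=3, p=0.95.
P(Y=4) = C(3,2) · p^3 · (1−p)^1
= 3 · 0.85737 · 0.05 = 0.128606

0.1286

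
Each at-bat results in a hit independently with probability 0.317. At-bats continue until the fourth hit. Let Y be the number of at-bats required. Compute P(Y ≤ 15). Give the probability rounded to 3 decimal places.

0.750

Finishing within 15 at-bats ⇔ at least 4 successes in the first 15. With X ~ Binomial(15, 0.317), P(Y ≤ 15) = 1 − P(X ≤ 3).
  k=0: C(15,0)·0.317^0·0.683^15 = 0.00328
  k=1: C(15,1)·0.317^1·0.683^14 = 0.02286
  k=2: C(15,2)·0.317^2·0.683^13 = 0.07426
  k=3: C(15,3)·0.317^3·0.683^12 = 0.14936
1 − 0.24977 = 0.75023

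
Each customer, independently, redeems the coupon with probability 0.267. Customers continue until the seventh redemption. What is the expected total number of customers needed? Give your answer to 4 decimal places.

26.2172

Y = total customers until the seventh success; negative binomial with r=7, p=0.267.
E[Y] = r / p = 7 / 0.267 = 26.217228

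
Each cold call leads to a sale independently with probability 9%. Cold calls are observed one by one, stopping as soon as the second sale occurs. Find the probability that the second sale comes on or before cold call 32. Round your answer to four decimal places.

0.7963

Finishing within 32 cold calls ⇔ at least 2 successes in the first 32. With X ~ Binomial(32, 0.09), P(Y ≤ 32) = 1 − P(X ≤ 1).
  k=0: C(32,0)·0.09^0·0.91^32 = 0.048902
  k=1: C(32,1)·0.09^1·0.91^31 = 0.154766
1 − 0.203668 = 0.796332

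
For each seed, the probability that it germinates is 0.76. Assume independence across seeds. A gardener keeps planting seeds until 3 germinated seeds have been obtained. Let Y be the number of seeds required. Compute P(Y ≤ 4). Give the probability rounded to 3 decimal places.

0.755

Finishing within 4 seeds ⇔ at least 3 successes in the first 4. With X ~ Binomial(4, 0.76), P(Y ≤ 4) = 1 − P(X ≤ 2).
  k=0: C(4,0)·0.76^0·0.24^4 = 0.00332
  k=1: C(4,1)·0.76^1·0.24^3 = 0.04202
  k=2: C(4,2)·0.76^2·0.24^2 = 0.19962
1 − 0.24496 = 0.75504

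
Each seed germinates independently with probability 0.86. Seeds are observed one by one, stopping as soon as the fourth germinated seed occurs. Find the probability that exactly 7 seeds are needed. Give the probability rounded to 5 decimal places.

0.03002

Y = trial on which the fourth success occurs; negative binomial, r=4, p=0.86.
P(Y=7) = C(6,3) · p^4 · (1−p)^3
= 20 · 0.54701 · 0.002744 = 0.0300198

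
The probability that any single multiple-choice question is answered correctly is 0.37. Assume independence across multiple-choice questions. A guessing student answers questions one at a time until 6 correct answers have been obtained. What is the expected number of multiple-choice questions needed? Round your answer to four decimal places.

Y = total multiple-choice questions until the sixth success; negative binomial with r=6, p=0.37.
E[Y] = r / p = 6 / 0.37 = 16.216216

16.2162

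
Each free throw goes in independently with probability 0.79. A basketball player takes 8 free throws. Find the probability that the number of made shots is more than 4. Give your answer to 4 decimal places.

0.9341

X ~ Binomial(8, 0.79); P(X ≥ 5) = Σ C(8,k) p^k (1−p)^(8−k) over k:
  k=5: C(8,5)·0.79^5·0.21^3 = 0.159581
  k=6: C(8,6)·0.79^6·0.21^2 = 0.300164
  k=7: C(8,7)·0.79^7·0.21^1 = 0.322626
  k=8: C(8,8)·0.79^8·0.21^0 = 0.151711
Total = 0.934082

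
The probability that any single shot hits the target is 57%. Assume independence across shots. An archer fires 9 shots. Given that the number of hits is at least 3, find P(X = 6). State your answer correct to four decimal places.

X ~ Binomial(9, 0.57). Want P(X=6 | X≥3) = P(X=6) / P(X≥3).
P(X=6) = C(9,6)·0.57^6·0.43^3 = 0.229052
P(X≥3) = 1 − 0.000503 − 0.005996 − 0.031793 = 0.961708
Ratio = 0.229052 / 0.961708 = 0.238172

0.2382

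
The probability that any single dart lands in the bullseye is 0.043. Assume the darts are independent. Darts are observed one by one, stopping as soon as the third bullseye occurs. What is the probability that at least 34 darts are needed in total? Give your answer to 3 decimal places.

Needing more than 33 darts ⇔ fewer than 3 successes in the first 33. With X ~ Binomial(33, 0.043), P(Y > 33) = P(X ≤ 2).
  k=0: C(33,0)·0.043^0·0.957^33 = 0.23447
  k=1: C(33,1)·0.043^1·0.957^32 = 0.34767
  k=2: C(33,2)·0.043^2·0.957^31 = 0.24994
P(X ≤ 2) = 0.83208

0.832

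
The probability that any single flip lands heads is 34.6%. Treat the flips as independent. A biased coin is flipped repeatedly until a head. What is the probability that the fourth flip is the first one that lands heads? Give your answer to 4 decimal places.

Geometric (trials to first success), p = 0.346.
P(Y = 4) = (1−p)^3 · p = 0.27973 · 0.346 = 0.096785

0.0968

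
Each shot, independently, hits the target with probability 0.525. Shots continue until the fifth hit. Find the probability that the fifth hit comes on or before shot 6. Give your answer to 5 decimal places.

0.13461

Finishing within 6 shots ⇔ at least 5 successes in the first 6. With X ~ Binomial(6, 0.525), P(Y ≤ 6) = 1 − P(X ≤ 4).
  k=0: C(6,0)·0.525^0·0.475^6 = 0.0114858
  k=1: C(6,1)·0.525^1·0.475^5 = 0.0761691
  k=2: C(6,2)·0.525^2·0.475^4 = 0.2104671
  k=3: C(6,3)·0.525^3·0.475^3 = 0.3101621
  k=4: C(6,4)·0.525^4·0.475^2 = 0.2571081
1 − 0.8653922 = 0.1346078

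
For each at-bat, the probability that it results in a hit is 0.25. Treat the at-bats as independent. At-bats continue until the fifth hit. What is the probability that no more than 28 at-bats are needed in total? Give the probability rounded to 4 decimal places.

0.8646

Finishing within 28 at-bats ⇔ at least 5 successes in the first 28. With X ~ Binomial(28, 0.25), P(Y ≤ 28) = 1 − P(X ≤ 4).
  k=0: C(28,0)·0.25^0·0.75^28 = 0.000317
  k=1: C(28,1)·0.25^1·0.75^27 = 0.002963
  k=2: C(28,2)·0.25^2·0.75^26 = 0.013334
  k=3: C(28,3)·0.25^3·0.75^25 = 0.038521
  k=4: C(28,4)·0.25^4·0.75^24 = 0.080252
1 − 0.135387 = 0.864613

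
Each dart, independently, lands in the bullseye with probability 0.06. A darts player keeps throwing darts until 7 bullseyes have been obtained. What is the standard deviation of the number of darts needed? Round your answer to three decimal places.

Y = total darts until the seventh success; negative binomial with r=7, p=0.06.
SD(Y) = √[r(1−p)/p²] = √(1827.77778) = 42.75252

42.753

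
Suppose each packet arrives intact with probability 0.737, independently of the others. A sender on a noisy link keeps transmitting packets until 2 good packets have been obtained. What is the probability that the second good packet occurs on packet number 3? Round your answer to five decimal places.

Y = trial on which the second success occurs; negative binomial, r=2, p=0.737.
P(Y=3) = C(2,1) · p^2 · (1−p)^1
= 2 · 0.54317 · 0.263 = 0.2857069

0.28571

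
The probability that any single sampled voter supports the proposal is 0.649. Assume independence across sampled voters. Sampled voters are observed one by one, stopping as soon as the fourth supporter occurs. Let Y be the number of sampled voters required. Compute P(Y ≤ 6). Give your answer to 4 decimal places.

0.6451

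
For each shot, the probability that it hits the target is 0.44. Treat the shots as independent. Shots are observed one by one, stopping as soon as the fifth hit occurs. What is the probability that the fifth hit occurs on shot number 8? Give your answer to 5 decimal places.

0.10137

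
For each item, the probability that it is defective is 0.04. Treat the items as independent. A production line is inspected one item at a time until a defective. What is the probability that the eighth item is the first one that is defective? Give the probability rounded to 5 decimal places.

Geometric (trials to first success), p = 0.04.
P(Y = 8) = (1−p)^7 · p = 0.75145 · 0.04 = 0.0300579

0.03006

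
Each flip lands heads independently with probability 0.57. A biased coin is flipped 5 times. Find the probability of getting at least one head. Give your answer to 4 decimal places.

0.9853

P(at least one) = 1 − P(none) = 1 − (1 − 0.57)^5
= 1 − 0.014701 = 0.985299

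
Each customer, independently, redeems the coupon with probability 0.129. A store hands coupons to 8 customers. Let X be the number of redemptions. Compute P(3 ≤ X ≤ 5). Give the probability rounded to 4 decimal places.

X ~ Binomial(8, 0.129); P(3 ≤ X ≤ 5) = Σ C(8,k) p^k (1−p)^(8−k) over k:
  k=3: C(8,3)·0.129^3·0.871^5 = 0.060263
  k=4: C(8,4)·0.129^4·0.871^4 = 0.011157
  k=5: C(8,5)·0.129^5·0.871^3 = 0.001322
Total = 0.072741

0.0727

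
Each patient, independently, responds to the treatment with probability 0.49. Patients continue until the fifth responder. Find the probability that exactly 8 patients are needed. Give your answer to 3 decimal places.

0.131

Y = trial on which the fifth success occurs; negative binomial, r=5, p=0.49.
P(Y=8) = C(7,4) · p^5 · (1−p)^3
= 35 · 0.028248 · 0.13265 = 0.13115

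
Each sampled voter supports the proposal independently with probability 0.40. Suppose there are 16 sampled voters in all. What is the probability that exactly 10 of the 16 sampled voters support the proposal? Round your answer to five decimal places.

X ~ Binomial(n=16, p=0.40).
P(X=10) = C(16,10) · p^10 · (1−p)^6
= 8008 · 0.00010486 · 0.046656 = 0.0391770

0.03918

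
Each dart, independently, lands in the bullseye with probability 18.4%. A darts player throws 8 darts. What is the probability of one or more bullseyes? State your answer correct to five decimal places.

0.80343

P(at least one) = 1 − P(none) = 1 − (1 − 0.184)^8
= 1 − 0.1965718 = 0.8034282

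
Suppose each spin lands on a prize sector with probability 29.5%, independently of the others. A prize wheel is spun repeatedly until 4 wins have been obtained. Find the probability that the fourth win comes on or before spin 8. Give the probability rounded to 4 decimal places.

Finishing within 8 spins ⇔ at least 4 successes in the first 8. With X ~ Binomial(8, 0.295), P(Y ≤ 8) = 1 − P(X ≤ 3).
  k=0: C(8,0)·0.295^0·0.705^8 = 0.061026
  k=1: C(8,1)·0.295^1·0.705^7 = 0.204285
  k=2: C(8,2)·0.295^2·0.705^6 = 0.299183
  k=3: C(8,3)·0.295^3·0.705^5 = 0.250380
1 − 0.814873 = 0.185127

0.1851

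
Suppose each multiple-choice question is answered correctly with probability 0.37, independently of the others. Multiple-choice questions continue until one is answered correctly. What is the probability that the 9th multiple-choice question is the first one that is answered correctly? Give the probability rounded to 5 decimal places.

Geometric (trials to first success), p = 0.37.
P(Y = 9) = (1−p)^8 · p = 0.024816 · 0.37 = 0.0091818

0.00918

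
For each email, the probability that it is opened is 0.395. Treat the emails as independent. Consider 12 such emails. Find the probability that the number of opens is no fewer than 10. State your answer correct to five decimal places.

X ~ Binomial(12, 0.395); P(X ≥ 10) = Σ C(12,k) p^k (1−p)^(12−k) over k:
  k=10: C(12,10)·0.395^10·0.605^2 = 0.0022337
  k=11: C(12,11)·0.395^11·0.605^1 = 0.0002652
  k=12: C(12,12)·0.395^12·0.605^0 = 0.0000144
Total = 0.0025133

0.00251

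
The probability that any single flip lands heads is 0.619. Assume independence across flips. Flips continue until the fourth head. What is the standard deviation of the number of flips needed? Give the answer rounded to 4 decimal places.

1.9944

Y = total flips until the fourth success; negative binomial with r=4, p=0.619.
SD(Y) = √[r(1−p)/p²] = √(3.977440) = 1.994352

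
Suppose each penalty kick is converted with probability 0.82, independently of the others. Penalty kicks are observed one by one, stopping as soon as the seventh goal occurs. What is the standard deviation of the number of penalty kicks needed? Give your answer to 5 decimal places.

Y = total penalty kicks until the seventh success; negative binomial with r=7, p=0.82.
SD(Y) = √[r(1−p)/p²] = √(1.8738846) = 1.3688990

1.36890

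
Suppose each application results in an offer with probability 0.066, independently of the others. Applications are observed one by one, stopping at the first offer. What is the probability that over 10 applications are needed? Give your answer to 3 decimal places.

Y = number of applications to the first success; geometric, p = 0.066.
P(Y > 10) = P(first 10 all fail) = (1−p)^10 = 0.50521

0.505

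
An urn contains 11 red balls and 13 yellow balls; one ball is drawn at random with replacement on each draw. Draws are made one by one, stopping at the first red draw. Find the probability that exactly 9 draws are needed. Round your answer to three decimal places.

Geometric (trials to first success), p = 0.458333.
P(Y = 9) = (1−p)^8 · p = 0.0074107 · 0.458333 = 0.00340

0.003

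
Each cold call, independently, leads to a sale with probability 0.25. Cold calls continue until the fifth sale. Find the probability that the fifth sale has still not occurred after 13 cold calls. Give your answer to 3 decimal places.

Needing more than 13 cold calls ⇔ fewer than 5 successes in the first 13. With X ~ Binomial(13, 0.25), P(Y > 13) = P(X ≤ 4).
  k=0: C(13,0)·0.25^0·0.75^13 = 0.02376
  k=1: C(13,1)·0.25^1·0.75^12 = 0.10295
  k=2: C(13,2)·0.25^2·0.75^11 = 0.20590
  k=3: C(13,3)·0.25^3·0.75^10 = 0.25165
  k=4: C(13,4)·0.25^4·0.75^9 = 0.20971
P(X ≤ 4) = 0.79396

0.794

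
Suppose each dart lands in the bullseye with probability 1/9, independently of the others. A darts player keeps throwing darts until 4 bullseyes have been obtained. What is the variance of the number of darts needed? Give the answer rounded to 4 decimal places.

288.0000

Y = total darts until the fourth success; negative binomial with r=4, p=0.111111.
Var(Y) = r(1−p)/p² = 4·0.888889 / 0.111111² = 288.000000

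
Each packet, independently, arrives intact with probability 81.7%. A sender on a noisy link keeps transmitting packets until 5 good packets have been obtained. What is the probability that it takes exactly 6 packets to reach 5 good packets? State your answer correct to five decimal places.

Y = trial on which the fifth success occurs; negative binomial, r=5, p=0.817.
P(Y=6) = C(5,4) · p^5 · (1−p)^1
= 5 · 0.36401 · 0.183 = 0.3330668

0.33307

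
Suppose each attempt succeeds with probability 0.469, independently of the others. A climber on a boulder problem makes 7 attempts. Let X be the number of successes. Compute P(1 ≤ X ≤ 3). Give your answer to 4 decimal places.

0.5556

X ~ Binomial(7, 0.469); P(1 ≤ X ≤ 3) = Σ C(7,k) p^k (1−p)^(7−k) over k:
  k=1: C(7,1)·0.469^1·0.531^6 = 0.073593
  k=2: C(7,2)·0.469^2·0.531^5 = 0.195001
  k=3: C(7,3)·0.469^3·0.531^4 = 0.287055
Total = 0.555649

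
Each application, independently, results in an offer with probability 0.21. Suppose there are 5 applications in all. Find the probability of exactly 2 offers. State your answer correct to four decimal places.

0.2174

X ~ Binomial(n=5, p=0.21).
P(X=2) = C(5,2) · p^2 · (1−p)^3
= 10 · 0.0441 · 0.49304 = 0.217430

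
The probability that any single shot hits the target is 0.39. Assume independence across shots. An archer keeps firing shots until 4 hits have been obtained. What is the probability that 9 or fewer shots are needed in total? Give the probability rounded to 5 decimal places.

0.49222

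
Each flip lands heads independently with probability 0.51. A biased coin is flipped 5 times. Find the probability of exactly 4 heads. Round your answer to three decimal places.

X ~ Binomial(n=5, p=0.51).
P(X=4) = C(5,4) · p^4 · (1−p)^1
= 5 · 0.067652 · 0.49 = 0.16575

0.166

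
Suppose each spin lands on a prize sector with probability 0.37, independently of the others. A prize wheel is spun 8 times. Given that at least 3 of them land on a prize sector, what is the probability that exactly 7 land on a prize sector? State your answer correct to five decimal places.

X ~ Binomial(8, 0.37). Want P(X=7 | X≥3) = P(X=7) / P(X≥3).
P(X=7) = C(8,7)·0.37^7·0.63^1 = 0.0047846
P(X≥3) = 1 − 0.0248156 − 0.1165938 − 0.2396651 = 0.6189255
Ratio = 0.0047846 / 0.6189255 = 0.0077304

0.00773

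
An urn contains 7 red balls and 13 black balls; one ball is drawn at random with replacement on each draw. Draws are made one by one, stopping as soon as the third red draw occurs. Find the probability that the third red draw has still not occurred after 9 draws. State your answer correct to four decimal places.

Needing more than 9 draws ⇔ fewer than 3 successes in the first 9. With X ~ Binomial(9, 0.35), P(Y > 9) = P(X ≤ 2).
  k=0: C(9,0)·0.35^0·0.65^9 = 0.020712
  k=1: C(9,1)·0.35^1·0.65^8 = 0.100373
  k=2: C(9,2)·0.35^2·0.65^7 = 0.216188
P(X ≤ 2) = 0.337273

0.3373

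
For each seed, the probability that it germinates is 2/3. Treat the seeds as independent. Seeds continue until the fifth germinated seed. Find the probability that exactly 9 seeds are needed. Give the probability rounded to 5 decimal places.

Y = trial on which the fifth success occurs; negative binomial, r=5, p=0.666667.
P(Y=9) = C(8,4) · p^5 · (1−p)^4
= 70 · 0.13169 · 0.012346 = 0.1138038

0.11380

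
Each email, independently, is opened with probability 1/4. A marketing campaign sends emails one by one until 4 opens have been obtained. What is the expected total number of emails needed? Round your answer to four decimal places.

Y = total emails until the fourth success; negative binomial with r=4, p=0.25.
E[Y] = r / p = 4 / 0.25 = 16.000000

16.0000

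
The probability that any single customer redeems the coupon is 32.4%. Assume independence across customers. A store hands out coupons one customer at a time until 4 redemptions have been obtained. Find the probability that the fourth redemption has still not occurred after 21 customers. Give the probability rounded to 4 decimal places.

0.0552

Needing more than 21 customers ⇔ fewer than 4 successes in the first 21. With X ~ Binomial(21, 0.324), P(Y > 21) = P(X ≤ 3).
  k=0: C(21,0)·0.324^0·0.676^21 = 0.000268
  k=1: C(21,1)·0.324^1·0.676^20 = 0.002702
  k=2: C(21,2)·0.324^2·0.676^19 = 0.012951
  k=3: C(21,3)·0.324^3·0.676^18 = 0.039312
P(X ≤ 3) = 0.055234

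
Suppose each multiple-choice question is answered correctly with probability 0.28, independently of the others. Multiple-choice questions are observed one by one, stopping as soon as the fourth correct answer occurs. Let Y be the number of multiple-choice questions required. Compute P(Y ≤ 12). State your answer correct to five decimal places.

0.44517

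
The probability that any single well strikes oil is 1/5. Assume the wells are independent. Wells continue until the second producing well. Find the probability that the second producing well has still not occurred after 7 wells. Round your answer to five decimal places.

Needing more than 7 wells ⇔ fewer than 2 successes in the first 7. With X ~ Binomial(7, 0.20), P(Y > 7) = P(X ≤ 1).
  k=0: C(7,0)·0.20^0·0.80^7 = 0.2097152
  k=1: C(7,1)·0.20^1·0.80^6 = 0.3670016
P(X ≤ 1) = 0.5767168

0.57672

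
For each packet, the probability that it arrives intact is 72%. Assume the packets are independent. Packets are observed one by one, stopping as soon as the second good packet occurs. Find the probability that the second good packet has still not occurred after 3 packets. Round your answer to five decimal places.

0.19130

Needing more than 3 packets ⇔ fewer than 2 successes in the first 3. With X ~ Binomial(3, 0.72), P(Y > 3) = P(X ≤ 1).
  k=0: C(3,0)·0.72^0·0.28^3 = 0.0219520
  k=1: C(3,1)·0.72^1·0.28^2 = 0.1693440
P(X ≤ 1) = 0.1912960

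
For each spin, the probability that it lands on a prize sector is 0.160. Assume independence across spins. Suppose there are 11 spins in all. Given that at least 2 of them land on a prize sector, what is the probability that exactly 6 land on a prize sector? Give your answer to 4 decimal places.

X ~ Binomial(11, 0.16). Want P(X=6 | X≥2) = P(X=6) / P(X≥2).
P(X=6) = C(11,6)·0.16^6·0.84^5 = 0.003242
P(X≥2) = 1 − 0.146917 − 0.307826 = 0.545257
Ratio = 0.003242 / 0.545257 = 0.005945

0.0059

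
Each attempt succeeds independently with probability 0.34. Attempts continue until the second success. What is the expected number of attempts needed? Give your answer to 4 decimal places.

5.8824

Y = total attempts until the second success; negative binomial with r=2, p=0.34.
E[Y] = r / p = 2 / 0.34 = 5.882353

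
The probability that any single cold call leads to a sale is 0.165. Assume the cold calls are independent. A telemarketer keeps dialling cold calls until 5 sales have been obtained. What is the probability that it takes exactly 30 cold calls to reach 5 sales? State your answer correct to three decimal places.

Y = trial on which the fifth success occurs; negative binomial, r=5, p=0.165.
P(Y=30) = C(29,4) · p^5 · (1−p)^25
= 23751 · 0.0001223 · 0.011019 = 0.03201

0.032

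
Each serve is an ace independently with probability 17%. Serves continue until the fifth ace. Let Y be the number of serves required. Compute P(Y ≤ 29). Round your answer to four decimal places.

0.5627

Finishing within 29 serves ⇔ at least 5 successes in the first 29. With X ~ Binomial(29, 0.17), P(Y ≤ 29) = 1 − P(X ≤ 4).
  k=0: C(29,0)·0.17^0·0.83^29 = 0.004501
  k=1: C(29,1)·0.17^1·0.83^28 = 0.026732
  k=2: C(29,2)·0.17^2·0.83^27 = 0.076654
  k=3: C(29,3)·0.17^3·0.83^26 = 0.141301
  k=4: C(29,4)·0.17^4·0.83^25 = 0.188118
1 − 0.437305 = 0.562695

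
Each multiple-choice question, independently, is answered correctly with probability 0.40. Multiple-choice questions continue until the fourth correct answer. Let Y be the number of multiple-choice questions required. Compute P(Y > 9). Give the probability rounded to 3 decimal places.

0.483

Needing more than 9 multiple-choice questions ⇔ fewer than 4 successes in the first 9. With X ~ Binomial(9, 0.40), P(Y > 9) = P(X ≤ 3).
  k=0: C(9,0)·0.40^0·0.60^9 = 0.01008
  k=1: C(9,1)·0.40^1·0.60^8 = 0.06047
  k=2: C(9,2)·0.40^2·0.60^7 = 0.16124
  k=3: C(9,3)·0.40^3·0.60^6 = 0.25082
P(X ≤ 3) = 0.48261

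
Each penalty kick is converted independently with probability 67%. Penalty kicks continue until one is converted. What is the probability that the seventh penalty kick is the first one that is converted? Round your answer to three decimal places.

Geometric (trials to first success), p = 0.67.
P(Y = 7) = (1−p)^6 · p = 0.0012915 · 0.67 = 0.00087

0.001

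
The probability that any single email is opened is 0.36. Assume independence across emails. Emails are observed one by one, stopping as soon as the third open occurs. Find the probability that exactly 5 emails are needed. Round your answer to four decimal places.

0.1147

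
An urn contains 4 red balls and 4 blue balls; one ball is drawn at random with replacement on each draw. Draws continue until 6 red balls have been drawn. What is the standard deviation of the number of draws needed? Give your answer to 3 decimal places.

Y = total draws until the sixth success; negative binomial with r=6, p=0.50.
SD(Y) = √[r(1−p)/p²] = √(12.00000) = 3.46410

3.464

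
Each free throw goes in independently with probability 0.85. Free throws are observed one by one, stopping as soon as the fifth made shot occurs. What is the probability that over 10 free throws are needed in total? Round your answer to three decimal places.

0.001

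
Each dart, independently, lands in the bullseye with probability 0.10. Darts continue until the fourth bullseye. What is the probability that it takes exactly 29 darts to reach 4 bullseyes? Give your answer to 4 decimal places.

0.0235

Y = trial on which the fourth success occurs; negative binomial, r=4, p=0.10.
P(Y=29) = C(28,3) · p^4 · (1−p)^25
= 3276 · 0.0001 · 0.07179 = 0.023518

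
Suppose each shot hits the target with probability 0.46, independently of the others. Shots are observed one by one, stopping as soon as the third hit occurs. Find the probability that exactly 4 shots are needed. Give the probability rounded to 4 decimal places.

0.1577

Y = trial on which the third success occurs; negative binomial, r=3, p=0.46.
P(Y=4) = C(3,2) · p^3 · (1−p)^1
= 3 · 0.097336 · 0.54 = 0.157684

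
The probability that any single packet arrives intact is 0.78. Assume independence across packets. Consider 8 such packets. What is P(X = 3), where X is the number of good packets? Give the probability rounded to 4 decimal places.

X ~ Binomial(n=8, p=0.78).
P(X=3) = C(8,3) · p^3 · (1−p)^5
= 56 · 0.47455 · 0.00051536 = 0.013696

0.0137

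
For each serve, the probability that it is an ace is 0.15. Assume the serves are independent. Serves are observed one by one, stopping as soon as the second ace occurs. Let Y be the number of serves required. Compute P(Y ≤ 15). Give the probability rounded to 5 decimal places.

0.68141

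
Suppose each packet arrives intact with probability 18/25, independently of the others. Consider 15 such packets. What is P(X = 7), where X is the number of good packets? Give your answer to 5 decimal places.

X ~ Binomial(n=15, p=0.72).
P(X=7) = C(15,7) · p^7 · (1−p)^8
= 6435 · 0.10031 · 3.778e-05 = 0.0243860

0.02439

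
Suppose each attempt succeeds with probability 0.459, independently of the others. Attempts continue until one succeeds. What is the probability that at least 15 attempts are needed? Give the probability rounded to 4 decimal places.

0.0002

Y = number of attempts to the first success; geometric, p = 0.459.
P(Y > 14) = P(first 14 all fail) = (1−p)^14 = 0.000184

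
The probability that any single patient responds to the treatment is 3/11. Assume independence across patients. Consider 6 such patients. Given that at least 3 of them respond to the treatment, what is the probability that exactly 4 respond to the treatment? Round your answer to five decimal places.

0.21209

X ~ Binomial(6, 0.272727). Want P(X=4 | X≥3) = P(X=4) / P(X≥3).
P(X=4) = C(6,4)·0.272727^4·0.727273^2 = 0.0438935
P(X≥3) = 1 − 0.1479735 − 0.3329403 − 0.3121315 = 0.2069548
Ratio = 0.0438935 / 0.2069548 = 0.2120922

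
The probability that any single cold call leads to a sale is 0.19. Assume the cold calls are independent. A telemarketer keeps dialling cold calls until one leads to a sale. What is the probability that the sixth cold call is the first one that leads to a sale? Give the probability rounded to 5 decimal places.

0.06625

Geometric (trials to first success), p = 0.19.
P(Y = 6) = (1−p)^5 · p = 0.34868 · 0.19 = 0.0662489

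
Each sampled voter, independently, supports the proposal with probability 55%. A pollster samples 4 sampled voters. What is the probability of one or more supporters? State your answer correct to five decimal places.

0.95899

P(at least one) = 1 − P(none) = 1 − (1 − 0.55)^4
= 1 − 0.0410063 = 0.9589937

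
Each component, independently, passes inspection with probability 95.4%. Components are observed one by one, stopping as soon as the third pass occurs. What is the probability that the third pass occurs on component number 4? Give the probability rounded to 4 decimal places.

0.1198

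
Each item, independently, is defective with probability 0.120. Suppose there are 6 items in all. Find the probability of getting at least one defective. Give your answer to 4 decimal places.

P(at least one) = 1 − P(none) = 1 − (1 − 0.12)^6
= 1 − 0.464404 = 0.535596

0.5356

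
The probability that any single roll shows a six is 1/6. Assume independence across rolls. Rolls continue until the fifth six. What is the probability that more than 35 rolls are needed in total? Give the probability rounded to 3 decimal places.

0.284

Needing more than 35 rolls ⇔ fewer than 5 successes in the first 35. With X ~ Binomial(35, 0.166667), P(Y > 35) = P(X ≤ 4).
  k=0: C(35,0)·0.166667^0·0.833333^35 = 0.00169
  k=1: C(35,1)·0.166667^1·0.833333^34 = 0.01185
  k=2: C(35,2)·0.166667^2·0.833333^33 = 0.04029
  k=3: C(35,3)·0.166667^3·0.833333^32 = 0.08865
  k=4: C(35,4)·0.166667^4·0.833333^31 = 0.14183
P(X ≤ 4) = 0.28432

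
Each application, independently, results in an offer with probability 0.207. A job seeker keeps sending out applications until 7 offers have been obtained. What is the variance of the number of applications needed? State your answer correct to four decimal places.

129.5479

Y = total applications until the seventh success; negative binomial with r=7, p=0.207.
Var(Y) = r(1−p)/p² = 7·0.793 / 0.207² = 129.547947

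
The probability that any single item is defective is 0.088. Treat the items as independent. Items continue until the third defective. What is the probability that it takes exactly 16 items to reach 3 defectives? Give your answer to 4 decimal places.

0.0216

Y = trial on which the third success occurs; negative binomial, r=3, p=0.088.
P(Y=16) = C(15,2) · p^3 · (1−p)^13
= 105 · 0.00068147 · 0.30195 = 0.021606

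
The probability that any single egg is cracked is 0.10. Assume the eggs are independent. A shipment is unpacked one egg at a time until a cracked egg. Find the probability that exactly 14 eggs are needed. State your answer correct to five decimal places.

Geometric (trials to first success), p = 0.10.
P(Y = 14) = (1−p)^13 · p = 0.25419 · 0.10 = 0.0254187

0.02542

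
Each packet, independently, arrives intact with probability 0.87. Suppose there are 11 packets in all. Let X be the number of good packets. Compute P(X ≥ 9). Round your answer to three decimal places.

0.837

X ~ Binomial(11, 0.87); P(X ≥ 9) = Σ C(11,k) p^k (1−p)^(11−k) over k:
  k=9: C(11,9)·0.87^9·0.13^2 = 0.26541
  k=10: C(11,10)·0.87^10·0.13^1 = 0.35525
  k=11: C(11,11)·0.87^11·0.13^0 = 0.21613
Total = 0.83679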